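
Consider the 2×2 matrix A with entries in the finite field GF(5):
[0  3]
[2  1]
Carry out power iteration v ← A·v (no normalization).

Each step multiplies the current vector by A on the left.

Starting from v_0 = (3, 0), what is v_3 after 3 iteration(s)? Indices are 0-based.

v_3 = (3, 2)

v_0 = (3, 0).
v_1 = A·v_0 = (0, 1).
v_2 = A·v_1 = (3, 1).
v_3 = A·v_2 = (3, 2).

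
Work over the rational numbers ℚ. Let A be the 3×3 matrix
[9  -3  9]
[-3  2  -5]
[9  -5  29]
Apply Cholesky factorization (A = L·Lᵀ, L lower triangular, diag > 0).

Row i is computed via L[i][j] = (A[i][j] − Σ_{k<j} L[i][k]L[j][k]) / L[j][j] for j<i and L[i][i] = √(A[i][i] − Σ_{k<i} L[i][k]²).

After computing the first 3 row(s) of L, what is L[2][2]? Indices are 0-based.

L[2][2] = 4

Step 1: L[0][0] = √(9) = 3.
  L[1][0] = (-3) / L[0][0] = -1.
Step 2: L[1][1] = √(1) = 1.
  L[2][0] = (9) / L[0][0] = 3.
  L[2][1] = (-2) / L[1][1] = -2.
Step 3: L[2][2] = √(16) = 4.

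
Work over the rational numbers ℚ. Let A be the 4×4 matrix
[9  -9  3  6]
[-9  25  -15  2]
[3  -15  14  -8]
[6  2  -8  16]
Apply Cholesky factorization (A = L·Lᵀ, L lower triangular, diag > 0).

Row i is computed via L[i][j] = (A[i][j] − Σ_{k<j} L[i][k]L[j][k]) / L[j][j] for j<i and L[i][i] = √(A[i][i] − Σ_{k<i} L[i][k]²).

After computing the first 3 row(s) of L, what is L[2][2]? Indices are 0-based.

Step 1: L[0][0] = √(9) = 3.
  L[1][0] = (-9) / L[0][0] = -3.
Step 2: L[1][1] = √(16) = 4.
  L[2][0] = (3) / L[0][0] = 1.
  L[2][1] = (-12) / L[1][1] = -3.
Step 3: L[2][2] = √(4) = 2.

L[2][2] = 2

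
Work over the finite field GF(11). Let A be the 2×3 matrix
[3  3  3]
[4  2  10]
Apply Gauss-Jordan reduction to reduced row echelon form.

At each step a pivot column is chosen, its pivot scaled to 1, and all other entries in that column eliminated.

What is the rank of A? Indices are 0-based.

rank = 2

[1] R0 /= 3  ⇒  (1, 1, 1)
     R1 -= 4·R0  ⇒  (0, 9, 6)
[2] R1 /= 9  ⇒  (0, 1, 8)
     R0 -= 1·R1  ⇒  (1, 0, 4)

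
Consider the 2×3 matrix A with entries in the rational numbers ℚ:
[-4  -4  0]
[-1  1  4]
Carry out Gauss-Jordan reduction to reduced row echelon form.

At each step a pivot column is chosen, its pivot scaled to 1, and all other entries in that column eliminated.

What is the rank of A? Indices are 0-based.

rank = 2

pivot(0,0)=-4: scale R0 → (1, 1, 0)
  clear (1,0): R1 −= (-1)R0 → (0, 2, 4)
pivot(1,1)=2: scale R1 → (0, 1, 2)
  clear (0,1): R0 −= (1)R1 → (1, 0, -2)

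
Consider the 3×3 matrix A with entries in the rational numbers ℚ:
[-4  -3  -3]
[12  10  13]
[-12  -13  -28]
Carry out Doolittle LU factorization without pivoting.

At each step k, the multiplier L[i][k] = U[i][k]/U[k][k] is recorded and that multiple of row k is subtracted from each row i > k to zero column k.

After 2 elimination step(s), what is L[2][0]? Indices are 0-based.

k=0: U[0][0]=-4
  eliminate (1,0): mult=-3, new row 1: (0, 1, 4); set L[1][0]=-3
  eliminate (2,0): mult=3, new row 2: (0, -4, -19); set L[2][0]=3
k=1: U[1][1]=1
  eliminate (2,1): mult=-4, new row 2: (0, 0, -3); set L[2][1]=-4

L[2][0] = 3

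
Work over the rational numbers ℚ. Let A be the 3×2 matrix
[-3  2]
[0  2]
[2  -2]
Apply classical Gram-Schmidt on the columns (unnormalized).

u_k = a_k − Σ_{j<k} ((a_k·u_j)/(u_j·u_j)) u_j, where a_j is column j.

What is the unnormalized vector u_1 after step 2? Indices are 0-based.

Step 1: u_0 = a_0 = (-3, 0, 2).
Step 2: u_1 = a_1 − (-10/13)·u_0 = (-4/13, 2, -6/13).

u_1 = (-4/13, 2, -6/13)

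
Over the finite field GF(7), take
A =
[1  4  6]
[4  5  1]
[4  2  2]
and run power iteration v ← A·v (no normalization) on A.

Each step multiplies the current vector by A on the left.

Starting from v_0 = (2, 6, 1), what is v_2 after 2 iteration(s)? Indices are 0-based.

v_0 = (2, 6, 1).
v_1 = A·v_0 = (4, 4, 1).
v_2 = A·v_1 = (5, 2, 5).

v_2 = (5, 2, 5)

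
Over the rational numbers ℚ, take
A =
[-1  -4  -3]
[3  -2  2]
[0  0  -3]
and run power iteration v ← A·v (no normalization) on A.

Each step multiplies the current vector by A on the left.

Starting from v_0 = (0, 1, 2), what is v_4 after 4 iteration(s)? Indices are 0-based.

v_4 = (-700, -154, 162)

v_0 = (0, 1, 2).
v_1 = A·v_0 = (-10, 2, -6).
v_2 = A·v_1 = (20, -46, 18).
v_3 = A·v_2 = (110, 188, -54).
v_4 = A·v_3 = (-700, -154, 162).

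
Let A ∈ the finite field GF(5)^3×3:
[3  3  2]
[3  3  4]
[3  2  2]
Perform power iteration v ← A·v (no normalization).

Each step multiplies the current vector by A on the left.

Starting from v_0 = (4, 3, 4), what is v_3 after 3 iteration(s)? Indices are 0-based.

v_3 = (2, 3, 0)

v_0 = (4, 3, 4).
v_1 = A·v_0 = (4, 2, 1).
v_2 = A·v_1 = (0, 2, 3).
v_3 = A·v_2 = (2, 3, 0).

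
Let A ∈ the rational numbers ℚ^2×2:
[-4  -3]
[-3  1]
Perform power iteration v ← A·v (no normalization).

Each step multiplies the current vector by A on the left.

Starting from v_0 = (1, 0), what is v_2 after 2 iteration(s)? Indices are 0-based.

v_2 = (25, 9)

v_0 = (1, 0).
v_1 = A·v_0 = (-4, -3).
v_2 = A·v_1 = (25, 9).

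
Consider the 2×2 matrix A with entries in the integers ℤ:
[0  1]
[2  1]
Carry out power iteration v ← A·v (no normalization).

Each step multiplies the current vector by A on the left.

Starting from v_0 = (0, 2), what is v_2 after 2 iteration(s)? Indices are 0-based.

v_2 = (2, 6)

v_0 = (0, 2).
v_1 = A·v_0 = (2, 2).
v_2 = A·v_1 = (2, 6).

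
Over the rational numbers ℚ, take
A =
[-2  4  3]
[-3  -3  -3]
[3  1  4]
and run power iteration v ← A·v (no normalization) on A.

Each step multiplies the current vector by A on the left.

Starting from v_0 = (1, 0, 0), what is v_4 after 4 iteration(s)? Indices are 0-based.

v_0 = (1, 0, 0).
v_1 = A·v_0 = (-2, -3, 3).
v_2 = A·v_1 = (1, 6, 3).
v_3 = A·v_2 = (31, -30, 21).
v_4 = A·v_3 = (-119, -66, 147).

v_4 = (-119, -66, 147)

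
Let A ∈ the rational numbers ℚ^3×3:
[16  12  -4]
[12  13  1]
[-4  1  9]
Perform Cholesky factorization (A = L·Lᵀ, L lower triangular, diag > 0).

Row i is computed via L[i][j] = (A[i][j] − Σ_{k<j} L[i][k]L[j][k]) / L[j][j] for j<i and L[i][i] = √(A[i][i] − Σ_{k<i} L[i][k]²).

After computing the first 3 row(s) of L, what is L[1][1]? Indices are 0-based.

L[1][1] = 2

Step 1: L[0][0] = √(16) = 4.
  L[1][0] = (12) / L[0][0] = 3.
Step 2: L[1][1] = √(4) = 2.
  L[2][0] = (-4) / L[0][0] = -1.
  L[2][1] = (4) / L[1][1] = 2.
Step 3: L[2][2] = √(4) = 2.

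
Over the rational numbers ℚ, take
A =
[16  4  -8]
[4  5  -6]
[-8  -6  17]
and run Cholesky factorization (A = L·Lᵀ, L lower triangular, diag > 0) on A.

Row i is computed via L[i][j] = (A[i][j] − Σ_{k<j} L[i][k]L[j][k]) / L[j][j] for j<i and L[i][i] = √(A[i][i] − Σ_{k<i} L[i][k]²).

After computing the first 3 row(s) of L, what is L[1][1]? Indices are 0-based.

L[1][1] = 2

Step 1: L[0][0] = √(16) = 4.
  L[1][0] = (4) / L[0][0] = 1.
Step 2: L[1][1] = √(4) = 2.
  L[2][0] = (-8) / L[0][0] = -2.
  L[2][1] = (-4) / L[1][1] = -2.
Step 3: L[2][2] = √(9) = 3.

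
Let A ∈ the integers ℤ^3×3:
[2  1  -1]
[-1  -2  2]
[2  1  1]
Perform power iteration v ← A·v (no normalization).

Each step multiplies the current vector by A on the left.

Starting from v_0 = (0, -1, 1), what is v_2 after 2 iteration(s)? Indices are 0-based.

v_2 = (0, -6, 0)

v_0 = (0, -1, 1).
v_1 = A·v_0 = (-2, 4, 0).
v_2 = A·v_1 = (0, -6, 0).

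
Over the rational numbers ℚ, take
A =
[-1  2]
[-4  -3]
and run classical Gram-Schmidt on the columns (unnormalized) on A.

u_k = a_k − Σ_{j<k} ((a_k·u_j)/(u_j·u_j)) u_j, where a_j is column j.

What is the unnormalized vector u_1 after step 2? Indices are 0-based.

u_1 = (44/17, -11/17)

Step 1: u_0 = a_0 = (-1, -4).
Step 2: u_1 = a_1 − (10/17)·u_0 = (44/17, -11/17).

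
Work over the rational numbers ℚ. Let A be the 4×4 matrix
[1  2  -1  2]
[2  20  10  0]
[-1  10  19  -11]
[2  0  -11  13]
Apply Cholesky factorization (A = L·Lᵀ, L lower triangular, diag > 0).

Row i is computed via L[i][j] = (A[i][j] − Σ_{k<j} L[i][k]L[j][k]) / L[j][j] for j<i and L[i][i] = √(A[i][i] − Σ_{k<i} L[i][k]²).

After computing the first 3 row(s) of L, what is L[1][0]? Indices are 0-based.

Step 1: L[0][0] = √(1) = 1.
  L[1][0] = (2) / L[0][0] = 2.
Step 2: L[1][1] = √(16) = 4.
  L[2][0] = (-1) / L[0][0] = -1.
  L[2][1] = (12) / L[1][1] = 3.
Step 3: L[2][2] = √(9) = 3.

L[1][0] = 2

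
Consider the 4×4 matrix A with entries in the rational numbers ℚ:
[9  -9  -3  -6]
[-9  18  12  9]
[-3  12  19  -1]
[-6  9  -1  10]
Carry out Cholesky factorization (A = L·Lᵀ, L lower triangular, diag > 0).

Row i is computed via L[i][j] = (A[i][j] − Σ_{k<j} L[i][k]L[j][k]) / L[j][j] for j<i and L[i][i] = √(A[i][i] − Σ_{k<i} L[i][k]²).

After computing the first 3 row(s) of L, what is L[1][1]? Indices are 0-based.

Step 1: L[0][0] = √(9) = 3.
  L[1][0] = (-9) / L[0][0] = -3.
Step 2: L[1][1] = √(9) = 3.
  L[2][0] = (-3) / L[0][0] = -1.
  L[2][1] = (9) / L[1][1] = 3.
Step 3: L[2][2] = √(9) = 3.

L[1][1] = 3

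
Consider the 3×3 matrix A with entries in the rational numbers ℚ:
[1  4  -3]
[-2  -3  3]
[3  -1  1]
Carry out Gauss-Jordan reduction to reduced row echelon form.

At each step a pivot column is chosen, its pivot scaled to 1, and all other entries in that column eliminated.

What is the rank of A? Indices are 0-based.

rank = 3

[1] R0 /= 1  ⇒  (1, 4, -3)
     R1 -= -2·R0  ⇒  (0, 5, -3)
     R2 -= 3·R0  ⇒  (0, -13, 10)
[2] R1 /= 5  ⇒  (0, 1, -3/5)
     R0 -= 4·R1  ⇒  (1, 0, -3/5)
     R2 -= -13·R1  ⇒  (0, 0, 11/5)
[3] R2 /= 11/5  ⇒  (0, 0, 1)
     R0 -= -3/5·R2  ⇒  (1, 0, 0)
     R1 -= -3/5·R2  ⇒  (0, 1, 0)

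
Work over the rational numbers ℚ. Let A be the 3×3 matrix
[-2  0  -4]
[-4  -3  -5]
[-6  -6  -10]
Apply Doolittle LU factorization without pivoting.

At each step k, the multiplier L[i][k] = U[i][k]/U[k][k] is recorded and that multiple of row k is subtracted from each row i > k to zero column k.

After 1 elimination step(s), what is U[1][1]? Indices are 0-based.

[col 0] pivot -2
  R1 -= 2*R0 → (0, -3, 3)  (L[1][0] := 2)
  R2 -= 3*R0 → (0, -6, 2)  (L[2][0] := 3)

U[1][1] = -3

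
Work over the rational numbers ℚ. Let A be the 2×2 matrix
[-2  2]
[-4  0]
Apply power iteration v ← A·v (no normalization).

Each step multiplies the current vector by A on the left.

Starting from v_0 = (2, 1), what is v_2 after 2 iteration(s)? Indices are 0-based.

v_2 = (-12, 8)

v_0 = (2, 1).
v_1 = A·v_0 = (-2, -8).
v_2 = A·v_1 = (-12, 8).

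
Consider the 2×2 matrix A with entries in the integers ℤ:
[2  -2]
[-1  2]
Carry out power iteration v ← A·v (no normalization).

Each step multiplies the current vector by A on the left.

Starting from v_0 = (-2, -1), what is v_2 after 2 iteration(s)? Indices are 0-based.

v_0 = (-2, -1).
v_1 = A·v_0 = (-2, 0).
v_2 = A·v_1 = (-4, 2).

v_2 = (-4, 2)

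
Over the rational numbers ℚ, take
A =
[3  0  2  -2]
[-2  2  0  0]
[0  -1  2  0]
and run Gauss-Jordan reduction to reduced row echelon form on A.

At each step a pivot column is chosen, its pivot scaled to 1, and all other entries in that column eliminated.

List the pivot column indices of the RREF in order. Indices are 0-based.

pivot columns: 0, 1, 2

step 1: normalize row 0 (÷3) = (1, 0, 2/3, -2/3)
  row 1: subtract -2×row0 = (0, 2, 4/3, -4/3)
step 2: normalize row 1 (÷2) = (0, 1, 2/3, -2/3)
  row 2: subtract -1×row1 = (0, 0, 8/3, -2/3)
step 3: normalize row 2 (÷8/3) = (0, 0, 1, -1/4)
  row 0: subtract 2/3×row2 = (1, 0, 0, -1/2)
  row 1: subtract 2/3×row2 = (0, 1, 0, -1/2)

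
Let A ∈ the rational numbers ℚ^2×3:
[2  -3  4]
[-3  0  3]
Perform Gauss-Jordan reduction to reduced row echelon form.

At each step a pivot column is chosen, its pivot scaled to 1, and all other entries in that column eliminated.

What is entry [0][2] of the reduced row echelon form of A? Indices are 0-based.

M[0][2] = -1

[1] R0 /= 2  ⇒  (1, -3/2, 2)
     R1 -= -3·R0  ⇒  (0, -9/2, 9)
[2] R1 /= -9/2  ⇒  (0, 1, -2)
     R0 -= -3/2·R1  ⇒  (1, 0, -1)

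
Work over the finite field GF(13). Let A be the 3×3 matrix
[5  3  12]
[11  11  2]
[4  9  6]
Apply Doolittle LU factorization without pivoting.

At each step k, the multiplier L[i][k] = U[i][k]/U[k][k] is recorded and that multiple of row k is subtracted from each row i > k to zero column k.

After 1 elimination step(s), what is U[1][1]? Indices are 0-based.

[col 0] pivot 5
  R1 -= 10*R0 → (0, 7, 12)  (L[1][0] := 10)
  R2 -= 6*R0 → (0, 4, 12)  (L[2][0] := 6)

U[1][1] = 7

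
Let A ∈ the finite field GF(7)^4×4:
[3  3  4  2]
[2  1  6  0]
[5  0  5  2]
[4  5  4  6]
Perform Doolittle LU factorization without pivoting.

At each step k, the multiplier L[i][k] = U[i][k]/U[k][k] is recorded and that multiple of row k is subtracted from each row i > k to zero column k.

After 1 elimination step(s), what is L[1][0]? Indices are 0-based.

L[1][0] = 3

[col 0] pivot 3
  R1 -= 3*R0 → (0, 6, 1, 1)  (L[1][0] := 3)
  R2 -= 4*R0 → (0, 2, 3, 1)  (L[2][0] := 4)
  R3 -= 6*R0 → (0, 1, 1, 1)  (L[3][0] := 6)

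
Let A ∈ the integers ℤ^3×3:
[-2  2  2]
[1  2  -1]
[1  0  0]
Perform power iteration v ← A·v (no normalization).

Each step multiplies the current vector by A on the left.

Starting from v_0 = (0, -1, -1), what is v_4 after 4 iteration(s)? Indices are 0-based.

v_0 = (0, -1, -1).
v_1 = A·v_0 = (-4, -1, 0).
v_2 = A·v_1 = (6, -6, -4).
v_3 = A·v_2 = (-32, -2, 6).
v_4 = A·v_3 = (72, -42, -32).

v_4 = (72, -42, -32)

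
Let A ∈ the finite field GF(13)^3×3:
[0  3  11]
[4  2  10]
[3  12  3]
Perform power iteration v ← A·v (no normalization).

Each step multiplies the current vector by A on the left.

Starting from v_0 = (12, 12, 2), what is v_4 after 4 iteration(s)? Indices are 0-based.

v_4 = (11, 7, 10)

v_0 = (12, 12, 2).
v_1 = A·v_0 = (6, 1, 4).
v_2 = A·v_1 = (8, 1, 3).
v_3 = A·v_2 = (10, 12, 6).
v_4 = A·v_3 = (11, 7, 10).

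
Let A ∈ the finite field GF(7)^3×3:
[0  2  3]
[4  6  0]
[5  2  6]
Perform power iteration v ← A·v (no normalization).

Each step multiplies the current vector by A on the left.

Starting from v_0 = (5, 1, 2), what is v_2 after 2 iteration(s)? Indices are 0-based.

v_0 = (5, 1, 2).
v_1 = A·v_0 = (1, 5, 4).
v_2 = A·v_1 = (1, 6, 4).

v_2 = (1, 6, 4)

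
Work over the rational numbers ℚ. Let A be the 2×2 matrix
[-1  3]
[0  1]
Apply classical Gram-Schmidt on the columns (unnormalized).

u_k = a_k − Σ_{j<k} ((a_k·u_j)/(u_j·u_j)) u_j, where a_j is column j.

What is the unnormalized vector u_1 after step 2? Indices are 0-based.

u_1 = (0, 1)

Step 1: u_0 = a_0 = (-1, 0).
Step 2: u_1 = a_1 − (-3)·u_0 = (0, 1).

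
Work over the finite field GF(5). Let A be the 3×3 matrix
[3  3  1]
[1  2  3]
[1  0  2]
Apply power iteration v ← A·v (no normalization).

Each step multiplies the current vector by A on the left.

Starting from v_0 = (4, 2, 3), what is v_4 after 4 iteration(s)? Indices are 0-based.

v_4 = (1, 0, 0)

v_0 = (4, 2, 3).
v_1 = A·v_0 = (1, 2, 0).
v_2 = A·v_1 = (4, 0, 1).
v_3 = A·v_2 = (3, 2, 1).
v_4 = A·v_3 = (1, 0, 0).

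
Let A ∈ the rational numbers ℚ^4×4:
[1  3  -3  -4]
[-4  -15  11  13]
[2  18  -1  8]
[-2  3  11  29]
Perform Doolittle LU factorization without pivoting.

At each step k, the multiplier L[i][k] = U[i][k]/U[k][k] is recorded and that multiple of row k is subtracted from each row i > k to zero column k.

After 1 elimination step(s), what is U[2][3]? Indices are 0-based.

Step 1: pivot at (0,0) is 1.
  row1 ← row1 − (-4)·row0  ⇒  L[1][0]=-4, U row1=(0, -3, -1, -3)
  row2 ← row2 − (2)·row0  ⇒  L[2][0]=2, U row2=(0, 12, 5, 16)
  row3 ← row3 − (-2)·row0  ⇒  L[3][0]=-2, U row3=(0, 9, 5, 21)

U[2][3] = 16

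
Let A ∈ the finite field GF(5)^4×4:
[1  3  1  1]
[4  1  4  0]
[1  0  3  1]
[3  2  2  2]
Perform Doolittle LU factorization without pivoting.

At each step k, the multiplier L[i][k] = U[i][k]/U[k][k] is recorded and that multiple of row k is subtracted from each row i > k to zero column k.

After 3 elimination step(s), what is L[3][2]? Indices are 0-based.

[col 0] pivot 1
  R1 -= 4*R0 → (0, 4, 0, 1)  (L[1][0] := 4)
  R2 -= 1*R0 → (0, 2, 2, 0)  (L[2][0] := 1)
  R3 -= 3*R0 → (0, 3, 4, 4)  (L[3][0] := 3)
[col 1] pivot 4
  R2 -= 3*R1 → (0, 0, 2, 2)  (L[2][1] := 3)
  R3 -= 2*R1 → (0, 0, 4, 2)  (L[3][1] := 2)
[col 2] pivot 2
  R3 -= 2*R2 → (0, 0, 0, 3)  (L[3][2] := 2)

L[3][2] = 2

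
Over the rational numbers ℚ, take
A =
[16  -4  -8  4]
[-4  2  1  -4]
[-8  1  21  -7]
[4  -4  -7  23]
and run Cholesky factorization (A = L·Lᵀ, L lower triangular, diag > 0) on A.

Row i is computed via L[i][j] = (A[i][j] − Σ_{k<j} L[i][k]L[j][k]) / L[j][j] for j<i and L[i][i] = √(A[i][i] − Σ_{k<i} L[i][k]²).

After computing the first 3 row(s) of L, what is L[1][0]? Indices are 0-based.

Step 1: L[0][0] = √(16) = 4.
  L[1][0] = (-4) / L[0][0] = -1.
Step 2: L[1][1] = √(1) = 1.
  L[2][0] = (-8) / L[0][0] = -2.
  L[2][1] = (-1) / L[1][1] = -1.
Step 3: L[2][2] = √(16) = 4.

L[1][0] = -1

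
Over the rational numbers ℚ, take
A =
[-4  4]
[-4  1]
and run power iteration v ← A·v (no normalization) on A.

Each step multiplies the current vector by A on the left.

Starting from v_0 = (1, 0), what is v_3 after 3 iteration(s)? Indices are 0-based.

v_3 = (48, 12)

v_0 = (1, 0).
v_1 = A·v_0 = (-4, -4).
v_2 = A·v_1 = (0, 12).
v_3 = A·v_2 = (48, 12).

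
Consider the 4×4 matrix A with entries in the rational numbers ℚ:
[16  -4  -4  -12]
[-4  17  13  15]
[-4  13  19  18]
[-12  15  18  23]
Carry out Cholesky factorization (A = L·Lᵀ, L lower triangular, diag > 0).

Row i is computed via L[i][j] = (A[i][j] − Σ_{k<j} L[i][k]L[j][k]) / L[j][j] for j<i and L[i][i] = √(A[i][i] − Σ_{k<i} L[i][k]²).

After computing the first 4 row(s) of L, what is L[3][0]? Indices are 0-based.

L[3][0] = -3

Step 1: L[0][0] = √(16) = 4.
  L[1][0] = (-4) / L[0][0] = -1.
Step 2: L[1][1] = √(16) = 4.
  L[2][0] = (-4) / L[0][0] = -1.
  L[2][1] = (12) / L[1][1] = 3.
Step 3: L[2][2] = √(9) = 3.
  L[3][0] = (-12) / L[0][0] = -3.
  L[3][1] = (12) / L[1][1] = 3.
  L[3][2] = (6) / L[2][2] = 2.
Step 4: L[3][3] = √(1) = 1.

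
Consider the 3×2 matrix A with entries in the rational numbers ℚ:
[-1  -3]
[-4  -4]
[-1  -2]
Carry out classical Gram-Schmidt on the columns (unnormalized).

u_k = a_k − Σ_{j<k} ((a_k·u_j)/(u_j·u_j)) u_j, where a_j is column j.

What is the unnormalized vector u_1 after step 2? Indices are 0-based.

u_1 = (-11/6, 2/3, -5/6)

Step 1: u_0 = a_0 = (-1, -4, -1).
Step 2: u_1 = a_1 − (7/6)·u_0 = (-11/6, 2/3, -5/6).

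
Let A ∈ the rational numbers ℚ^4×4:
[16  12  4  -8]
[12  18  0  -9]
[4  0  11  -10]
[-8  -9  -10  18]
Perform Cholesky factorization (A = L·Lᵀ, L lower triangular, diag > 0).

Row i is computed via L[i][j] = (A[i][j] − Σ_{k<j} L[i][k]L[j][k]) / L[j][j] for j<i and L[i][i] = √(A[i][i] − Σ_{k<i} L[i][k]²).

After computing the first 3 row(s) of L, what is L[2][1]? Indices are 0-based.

L[2][1] = -1

Step 1: L[0][0] = √(16) = 4.
  L[1][0] = (12) / L[0][0] = 3.
Step 2: L[1][1] = √(9) = 3.
  L[2][0] = (4) / L[0][0] = 1.
  L[2][1] = (-3) / L[1][1] = -1.
Step 3: L[2][2] = √(9) = 3.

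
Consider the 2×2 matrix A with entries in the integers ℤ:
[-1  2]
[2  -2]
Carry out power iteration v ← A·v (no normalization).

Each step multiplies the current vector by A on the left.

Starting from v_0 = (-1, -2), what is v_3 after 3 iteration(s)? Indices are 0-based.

v_0 = (-1, -2).
v_1 = A·v_0 = (-3, 2).
v_2 = A·v_1 = (7, -10).
v_3 = A·v_2 = (-27, 34).

v_3 = (-27, 34)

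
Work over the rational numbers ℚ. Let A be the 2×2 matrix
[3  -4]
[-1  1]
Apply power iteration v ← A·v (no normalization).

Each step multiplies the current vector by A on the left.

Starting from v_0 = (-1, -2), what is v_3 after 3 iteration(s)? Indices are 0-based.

v_0 = (-1, -2).
v_1 = A·v_0 = (5, -1).
v_2 = A·v_1 = (19, -6).
v_3 = A·v_2 = (81, -25).

v_3 = (81, -25)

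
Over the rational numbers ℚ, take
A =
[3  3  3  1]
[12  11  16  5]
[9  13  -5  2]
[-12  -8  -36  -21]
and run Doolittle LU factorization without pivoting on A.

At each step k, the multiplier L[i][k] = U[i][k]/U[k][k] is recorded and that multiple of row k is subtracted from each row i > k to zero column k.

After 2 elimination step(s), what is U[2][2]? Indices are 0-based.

Step 1: pivot at (0,0) is 3.
  row1 ← row1 − (4)·row0  ⇒  L[1][0]=4, U row1=(0, -1, 4, 1)
  row2 ← row2 − (3)·row0  ⇒  L[2][0]=3, U row2=(0, 4, -14, -1)
  row3 ← row3 − (-4)·row0  ⇒  L[3][0]=-4, U row3=(0, 4, -24, -17)
Step 2: pivot at (1,1) is -1.
  row2 ← row2 − (-4)·row1  ⇒  L[2][1]=-4, U row2=(0, 0, 2, 3)
  row3 ← row3 − (-4)·row1  ⇒  L[3][1]=-4, U row3=(0, 0, -8, -13)

U[2][2] = 2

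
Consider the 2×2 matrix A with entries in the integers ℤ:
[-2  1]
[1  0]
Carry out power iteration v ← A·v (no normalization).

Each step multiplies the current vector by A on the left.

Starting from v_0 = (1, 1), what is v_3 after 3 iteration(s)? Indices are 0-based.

v_0 = (1, 1).
v_1 = A·v_0 = (-1, 1).
v_2 = A·v_1 = (3, -1).
v_3 = A·v_2 = (-7, 3).

v_3 = (-7, 3)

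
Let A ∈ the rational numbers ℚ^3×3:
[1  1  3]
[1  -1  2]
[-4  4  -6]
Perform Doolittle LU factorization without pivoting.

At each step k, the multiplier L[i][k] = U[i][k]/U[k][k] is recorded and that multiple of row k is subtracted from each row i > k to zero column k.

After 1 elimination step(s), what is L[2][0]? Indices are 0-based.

[col 0] pivot 1
  R1 -= 1*R0 → (0, -2, -1)  (L[1][0] := 1)
  R2 -= -4*R0 → (0, 8, 6)  (L[2][0] := -4)

L[2][0] = -4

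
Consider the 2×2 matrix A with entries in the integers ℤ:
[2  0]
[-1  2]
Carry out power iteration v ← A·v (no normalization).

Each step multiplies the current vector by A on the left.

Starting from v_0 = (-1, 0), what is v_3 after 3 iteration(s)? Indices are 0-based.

v_3 = (-8, 12)

v_0 = (-1, 0).
v_1 = A·v_0 = (-2, 1).
v_2 = A·v_1 = (-4, 4).
v_3 = A·v_2 = (-8, 12).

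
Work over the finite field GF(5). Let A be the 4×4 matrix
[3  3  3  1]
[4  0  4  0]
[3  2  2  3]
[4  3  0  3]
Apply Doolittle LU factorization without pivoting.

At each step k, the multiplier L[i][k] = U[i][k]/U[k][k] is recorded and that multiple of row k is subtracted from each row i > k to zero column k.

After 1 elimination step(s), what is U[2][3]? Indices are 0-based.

U[2][3] = 2

k=0: U[0][0]=3
  eliminate (1,0): mult=3, new row 1: (0, 1, 0, 2); set L[1][0]=3
  eliminate (2,0): mult=1, new row 2: (0, 4, 4, 2); set L[2][0]=1
  eliminate (3,0): mult=3, new row 3: (0, 4, 1, 0); set L[3][0]=3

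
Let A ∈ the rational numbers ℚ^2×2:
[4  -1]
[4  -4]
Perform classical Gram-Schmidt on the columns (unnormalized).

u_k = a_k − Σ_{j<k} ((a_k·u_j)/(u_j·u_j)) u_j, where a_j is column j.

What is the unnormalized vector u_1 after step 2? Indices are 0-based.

u_1 = (3/2, -3/2)

Step 1: u_0 = a_0 = (4, 4).
Step 2: u_1 = a_1 − (-5/8)·u_0 = (3/2, -3/2).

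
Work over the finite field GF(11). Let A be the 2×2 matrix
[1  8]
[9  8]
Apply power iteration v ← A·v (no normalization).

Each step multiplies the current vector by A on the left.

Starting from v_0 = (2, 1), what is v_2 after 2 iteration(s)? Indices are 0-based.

v_0 = (2, 1).
v_1 = A·v_0 = (10, 4).
v_2 = A·v_1 = (9, 1).

v_2 = (9, 1)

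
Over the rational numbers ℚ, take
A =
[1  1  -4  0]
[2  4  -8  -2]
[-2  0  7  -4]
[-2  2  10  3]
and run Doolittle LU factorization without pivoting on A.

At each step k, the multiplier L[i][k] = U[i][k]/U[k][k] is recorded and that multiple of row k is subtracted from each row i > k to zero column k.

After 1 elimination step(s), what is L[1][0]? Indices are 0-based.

L[1][0] = 2

k=0: U[0][0]=1
  eliminate (1,0): mult=2, new row 1: (0, 2, 0, -2); set L[1][0]=2
  eliminate (2,0): mult=-2, new row 2: (0, 2, -1, -4); set L[2][0]=-2
  eliminate (3,0): mult=-2, new row 3: (0, 4, 2, 3); set L[3][0]=-2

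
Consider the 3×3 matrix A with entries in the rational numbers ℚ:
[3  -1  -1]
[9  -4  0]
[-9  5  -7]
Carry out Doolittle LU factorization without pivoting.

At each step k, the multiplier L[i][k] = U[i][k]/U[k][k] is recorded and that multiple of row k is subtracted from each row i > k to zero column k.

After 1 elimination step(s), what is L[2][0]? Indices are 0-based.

k=0: U[0][0]=3
  eliminate (1,0): mult=3, new row 1: (0, -1, 3); set L[1][0]=3
  eliminate (2,0): mult=-3, new row 2: (0, 2, -10); set L[2][0]=-3

L[2][0] = -3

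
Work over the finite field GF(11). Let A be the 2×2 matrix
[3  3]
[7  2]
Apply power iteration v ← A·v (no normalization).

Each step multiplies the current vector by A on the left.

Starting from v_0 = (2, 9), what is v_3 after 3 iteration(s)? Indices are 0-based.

v_3 = (7, 8)

v_0 = (2, 9).
v_1 = A·v_0 = (0, 10).
v_2 = A·v_1 = (8, 9).
v_3 = A·v_2 = (7, 8).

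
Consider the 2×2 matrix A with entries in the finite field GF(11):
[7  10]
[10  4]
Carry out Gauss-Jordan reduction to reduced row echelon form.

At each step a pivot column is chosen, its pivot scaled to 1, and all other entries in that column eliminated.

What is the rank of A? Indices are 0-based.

rank = 2

[1] R0 /= 7  ⇒  (1, 3)
     R1 -= 10·R0  ⇒  (0, 7)
[2] R1 /= 7  ⇒  (0, 1)
     R0 -= 3·R1  ⇒  (1, 0)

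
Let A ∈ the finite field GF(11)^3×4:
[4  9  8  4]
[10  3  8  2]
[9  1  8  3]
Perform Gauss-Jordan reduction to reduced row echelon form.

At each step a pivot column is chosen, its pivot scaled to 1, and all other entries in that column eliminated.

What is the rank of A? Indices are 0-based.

rank = 3

pivot(0,0)=4: scale R0 → (1, 5, 2, 1)
  clear (1,0): R1 −= (10)R0 → (0, 8, 10, 3)
  clear (2,0): R2 −= (9)R0 → (0, 0, 1, 5)
pivot(1,1)=8: scale R1 → (0, 1, 4, 10)
  clear (0,1): R0 −= (5)R1 → (1, 0, 4, 6)
pivot(2,2)=1: scale R2 → (0, 0, 1, 5)
  clear (0,2): R0 −= (4)R2 → (1, 0, 0, 8)
  clear (1,2): R1 −= (4)R2 → (0, 1, 0, 1)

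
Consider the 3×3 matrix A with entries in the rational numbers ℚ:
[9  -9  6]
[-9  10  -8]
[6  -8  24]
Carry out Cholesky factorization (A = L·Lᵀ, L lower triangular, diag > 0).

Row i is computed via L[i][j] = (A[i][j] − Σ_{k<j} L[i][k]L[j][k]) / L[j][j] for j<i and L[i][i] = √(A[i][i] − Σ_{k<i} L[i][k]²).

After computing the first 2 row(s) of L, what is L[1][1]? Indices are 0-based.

Step 1: L[0][0] = √(9) = 3.
  L[1][0] = (-9) / L[0][0] = -3.
Step 2: L[1][1] = √(1) = 1.

L[1][1] = 1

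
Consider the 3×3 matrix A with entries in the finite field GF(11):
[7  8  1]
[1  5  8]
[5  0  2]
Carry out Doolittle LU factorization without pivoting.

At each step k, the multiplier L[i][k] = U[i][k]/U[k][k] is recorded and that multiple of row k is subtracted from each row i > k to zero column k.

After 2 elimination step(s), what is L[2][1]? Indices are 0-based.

L[2][1] = 3

[col 0] pivot 7
  R1 -= 8*R0 → (0, 7, 0)  (L[1][0] := 8)
  R2 -= 7*R0 → (0, 10, 6)  (L[2][0] := 7)
[col 1] pivot 7
  R2 -= 3*R1 → (0, 0, 6)  (L[2][1] := 3)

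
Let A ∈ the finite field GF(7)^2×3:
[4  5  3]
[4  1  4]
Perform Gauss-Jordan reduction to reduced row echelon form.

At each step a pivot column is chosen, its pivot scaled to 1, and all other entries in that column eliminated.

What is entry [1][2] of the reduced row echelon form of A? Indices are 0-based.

M[1][2] = 5

[1] R0 /= 4  ⇒  (1, 3, 6)
     R1 -= 4·R0  ⇒  (0, 3, 1)
[2] R1 /= 3  ⇒  (0, 1, 5)
     R0 -= 3·R1  ⇒  (1, 0, 5)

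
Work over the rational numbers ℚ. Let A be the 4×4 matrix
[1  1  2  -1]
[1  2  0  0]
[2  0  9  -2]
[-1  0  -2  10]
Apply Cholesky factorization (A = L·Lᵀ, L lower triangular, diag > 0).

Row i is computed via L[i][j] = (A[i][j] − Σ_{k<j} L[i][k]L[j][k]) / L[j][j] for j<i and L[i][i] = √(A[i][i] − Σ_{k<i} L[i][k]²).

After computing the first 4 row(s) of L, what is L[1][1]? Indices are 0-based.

Step 1: L[0][0] = √(1) = 1.
  L[1][0] = (1) / L[0][0] = 1.
Step 2: L[1][1] = √(1) = 1.
  L[2][0] = (2) / L[0][0] = 2.
  L[2][1] = (-2) / L[1][1] = -2.
Step 3: L[2][2] = √(1) = 1.
  L[3][0] = (-1) / L[0][0] = -1.
  L[3][1] = (1) / L[1][1] = 1.
  L[3][2] = (2) / L[2][2] = 2.
Step 4: L[3][3] = √(4) = 2.

L[1][1] = 1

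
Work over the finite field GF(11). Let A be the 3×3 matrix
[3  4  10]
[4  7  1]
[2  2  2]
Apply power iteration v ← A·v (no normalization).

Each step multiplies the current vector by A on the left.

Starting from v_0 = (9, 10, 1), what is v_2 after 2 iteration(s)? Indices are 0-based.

v_2 = (3, 8, 8)

v_0 = (9, 10, 1).
v_1 = A·v_0 = (0, 8, 7).
v_2 = A·v_1 = (3, 8, 8).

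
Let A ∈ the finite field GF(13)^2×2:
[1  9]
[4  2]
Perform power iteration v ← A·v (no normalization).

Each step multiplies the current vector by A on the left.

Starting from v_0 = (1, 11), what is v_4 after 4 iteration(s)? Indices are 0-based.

v_4 = (5, 1)

v_0 = (1, 11).
v_1 = A·v_0 = (9, 0).
v_2 = A·v_1 = (9, 10).
v_3 = A·v_2 = (8, 4).
v_4 = A·v_3 = (5, 1).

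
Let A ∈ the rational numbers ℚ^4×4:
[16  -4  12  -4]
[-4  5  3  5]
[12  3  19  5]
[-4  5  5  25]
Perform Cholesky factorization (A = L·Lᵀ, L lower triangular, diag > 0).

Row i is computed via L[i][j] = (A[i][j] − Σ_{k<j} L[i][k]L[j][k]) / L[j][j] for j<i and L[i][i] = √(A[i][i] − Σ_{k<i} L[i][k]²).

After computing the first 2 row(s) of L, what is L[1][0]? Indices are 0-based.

Step 1: L[0][0] = √(16) = 4.
  L[1][0] = (-4) / L[0][0] = -1.
Step 2: L[1][1] = √(4) = 2.

L[1][0] = -1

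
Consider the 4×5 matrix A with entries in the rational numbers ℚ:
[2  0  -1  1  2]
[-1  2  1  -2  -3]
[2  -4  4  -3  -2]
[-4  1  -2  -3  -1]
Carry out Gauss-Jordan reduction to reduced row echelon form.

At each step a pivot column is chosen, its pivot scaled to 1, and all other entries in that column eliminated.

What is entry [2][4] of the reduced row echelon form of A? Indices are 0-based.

pivot(0,0)=2: scale R0 → (1, 0, -1/2, 1/2, 1)
  clear (1,0): R1 −= (-1)R0 → (0, 2, 1/2, -3/2, -2)
  clear (2,0): R2 −= (2)R0 → (0, -4, 5, -4, -4)
  clear (3,0): R3 −= (-4)R0 → (0, 1, -4, -1, 3)
pivot(1,1)=2: scale R1 → (0, 1, 1/4, -3/4, -1)
  clear (2,1): R2 −= (-4)R1 → (0, 0, 6, -7, -8)
  clear (3,1): R3 −= (1)R1 → (0, 0, -17/4, -1/4, 4)
pivot(2,2)=6: scale R2 → (0, 0, 1, -7/6, -4/3)
  clear (0,2): R0 −= (-1/2)R2 → (1, 0, 0, -1/12, 1/3)
  clear (1,2): R1 −= (1/4)R2 → (0, 1, 0, -11/24, -2/3)
  clear (3,2): R3 −= (-17/4)R2 → (0, 0, 0, -125/24, -5/3)
pivot(3,3)=-125/24: scale R3 → (0, 0, 0, 1, 8/25)
  clear (0,3): R0 −= (-1/12)R3 → (1, 0, 0, 0, 9/25)
  clear (1,3): R1 −= (-11/24)R3 → (0, 1, 0, 0, -13/25)
  clear (2,3): R2 −= (-7/6)R3 → (0, 0, 1, 0, -24/25)

M[2][4] = -24/25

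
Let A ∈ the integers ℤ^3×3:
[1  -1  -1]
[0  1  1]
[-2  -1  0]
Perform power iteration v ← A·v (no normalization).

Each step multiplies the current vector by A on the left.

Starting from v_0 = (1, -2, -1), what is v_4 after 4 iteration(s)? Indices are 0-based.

v_4 = (34, -19, -22)

v_0 = (1, -2, -1).
v_1 = A·v_0 = (4, -3, 0).
v_2 = A·v_1 = (7, -3, -5).
v_3 = A·v_2 = (15, -8, -11).
v_4 = A·v_3 = (34, -19, -22).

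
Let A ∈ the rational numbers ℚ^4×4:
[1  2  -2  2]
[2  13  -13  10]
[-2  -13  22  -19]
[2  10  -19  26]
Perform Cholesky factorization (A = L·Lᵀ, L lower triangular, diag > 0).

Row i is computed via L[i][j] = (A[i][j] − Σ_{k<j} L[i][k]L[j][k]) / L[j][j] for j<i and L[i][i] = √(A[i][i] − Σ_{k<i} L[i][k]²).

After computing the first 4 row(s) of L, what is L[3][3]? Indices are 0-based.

Step 1: L[0][0] = √(1) = 1.
  L[1][0] = (2) / L[0][0] = 2.
Step 2: L[1][1] = √(9) = 3.
  L[2][0] = (-2) / L[0][0] = -2.
  L[2][1] = (-9) / L[1][1] = -3.
Step 3: L[2][2] = √(9) = 3.
  L[3][0] = (2) / L[0][0] = 2.
  L[3][1] = (6) / L[1][1] = 2.
  L[3][2] = (-9) / L[2][2] = -3.
Step 4: L[3][3] = √(9) = 3.

L[3][3] = 3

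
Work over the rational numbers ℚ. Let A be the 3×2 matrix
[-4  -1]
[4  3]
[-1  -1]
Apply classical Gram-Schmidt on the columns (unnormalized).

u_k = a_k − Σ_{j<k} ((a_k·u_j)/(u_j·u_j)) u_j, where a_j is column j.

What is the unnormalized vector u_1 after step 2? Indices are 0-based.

u_1 = (35/33, 31/33, -16/33)

Step 1: u_0 = a_0 = (-4, 4, -1).
Step 2: u_1 = a_1 − (17/33)·u_0 = (35/33, 31/33, -16/33).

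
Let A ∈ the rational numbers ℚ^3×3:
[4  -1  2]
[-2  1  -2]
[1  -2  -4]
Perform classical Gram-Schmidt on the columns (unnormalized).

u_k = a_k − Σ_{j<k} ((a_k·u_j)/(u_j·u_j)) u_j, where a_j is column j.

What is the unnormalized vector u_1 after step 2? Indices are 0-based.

Step 1: u_0 = a_0 = (4, -2, 1).
Step 2: u_1 = a_1 − (-8/21)·u_0 = (11/21, 5/21, -34/21).

u_1 = (11/21, 5/21, -34/21)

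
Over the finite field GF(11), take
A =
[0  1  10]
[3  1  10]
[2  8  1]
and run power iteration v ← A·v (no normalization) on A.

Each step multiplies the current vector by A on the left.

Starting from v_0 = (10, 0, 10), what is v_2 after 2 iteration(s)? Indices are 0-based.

v_2 = (1, 4, 5)

v_0 = (10, 0, 10).
v_1 = A·v_0 = (1, 9, 8).
v_2 = A·v_1 = (1, 4, 5).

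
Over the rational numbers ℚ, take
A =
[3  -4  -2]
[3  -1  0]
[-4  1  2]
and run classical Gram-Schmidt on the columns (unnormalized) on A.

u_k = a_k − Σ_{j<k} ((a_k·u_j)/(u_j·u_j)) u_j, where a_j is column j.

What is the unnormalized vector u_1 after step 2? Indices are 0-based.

Step 1: u_0 = a_0 = (3, 3, -4).
Step 2: u_1 = a_1 − (-19/34)·u_0 = (-79/34, 23/34, -21/17).

u_1 = (-79/34, 23/34, -21/17)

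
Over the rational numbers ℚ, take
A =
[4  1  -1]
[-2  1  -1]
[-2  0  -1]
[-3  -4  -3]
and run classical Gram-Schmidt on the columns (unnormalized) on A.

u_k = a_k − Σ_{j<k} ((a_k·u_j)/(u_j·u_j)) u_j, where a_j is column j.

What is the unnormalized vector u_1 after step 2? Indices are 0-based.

Step 1: u_0 = a_0 = (4, -2, -2, -3).
Step 2: u_1 = a_1 − (14/33)·u_0 = (-23/33, 61/33, 28/33, -30/11).

u_1 = (-23/33, 61/33, 28/33, -30/11)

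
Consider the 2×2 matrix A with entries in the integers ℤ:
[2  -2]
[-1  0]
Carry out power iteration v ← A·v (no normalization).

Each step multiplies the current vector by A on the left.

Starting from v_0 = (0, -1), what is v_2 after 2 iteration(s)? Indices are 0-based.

v_2 = (4, -2)

v_0 = (0, -1).
v_1 = A·v_0 = (2, 0).
v_2 = A·v_1 = (4, -2).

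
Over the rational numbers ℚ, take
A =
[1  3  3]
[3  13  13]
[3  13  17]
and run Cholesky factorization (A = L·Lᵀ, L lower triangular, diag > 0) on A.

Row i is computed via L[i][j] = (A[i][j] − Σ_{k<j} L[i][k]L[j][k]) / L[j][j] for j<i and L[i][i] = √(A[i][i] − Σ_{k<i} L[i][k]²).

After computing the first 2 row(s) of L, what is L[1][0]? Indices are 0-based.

L[1][0] = 3

Step 1: L[0][0] = √(1) = 1.
  L[1][0] = (3) / L[0][0] = 3.
Step 2: L[1][1] = √(4) = 2.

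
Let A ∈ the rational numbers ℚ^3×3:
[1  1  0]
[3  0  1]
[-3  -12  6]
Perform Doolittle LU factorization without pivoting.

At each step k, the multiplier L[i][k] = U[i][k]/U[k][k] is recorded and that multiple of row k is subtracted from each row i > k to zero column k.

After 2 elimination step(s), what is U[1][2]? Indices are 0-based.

Step 1: pivot at (0,0) is 1.
  row1 ← row1 − (3)·row0  ⇒  L[1][0]=3, U row1=(0, -3, 1)
  row2 ← row2 − (-3)·row0  ⇒  L[2][0]=-3, U row2=(0, -9, 6)
Step 2: pivot at (1,1) is -3.
  row2 ← row2 − (3)·row1  ⇒  L[2][1]=3, U row2=(0, 0, 3)

U[1][2] = 1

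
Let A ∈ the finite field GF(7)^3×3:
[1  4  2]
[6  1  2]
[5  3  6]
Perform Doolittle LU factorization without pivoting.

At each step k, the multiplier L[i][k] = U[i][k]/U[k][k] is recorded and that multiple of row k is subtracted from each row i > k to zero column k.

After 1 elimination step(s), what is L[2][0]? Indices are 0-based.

L[2][0] = 5

k=0: U[0][0]=1
  eliminate (1,0): mult=6, new row 1: (0, 5, 4); set L[1][0]=6
  eliminate (2,0): mult=5, new row 2: (0, 4, 3); set L[2][0]=5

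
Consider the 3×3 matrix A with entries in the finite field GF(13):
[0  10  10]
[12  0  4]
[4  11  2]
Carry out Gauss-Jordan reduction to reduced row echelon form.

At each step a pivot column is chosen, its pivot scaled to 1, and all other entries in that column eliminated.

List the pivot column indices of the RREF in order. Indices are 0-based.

pivot columns: 0, 1, 2

pivot(0,0): swap R0↔R1
pivot(0,0)=12: scale R0 → (1, 0, 9)
  clear (2,0): R2 −= (4)R0 → (0, 11, 5)
pivot(1,1)=10: scale R1 → (0, 1, 1)
  clear (2,1): R2 −= (11)R1 → (0, 0, 7)
pivot(2,2)=7: scale R2 → (0, 0, 1)
  clear (0,2): R0 −= (9)R2 → (1, 0, 0)
  clear (1,2): R1 −= (1)R2 → (0, 1, 0)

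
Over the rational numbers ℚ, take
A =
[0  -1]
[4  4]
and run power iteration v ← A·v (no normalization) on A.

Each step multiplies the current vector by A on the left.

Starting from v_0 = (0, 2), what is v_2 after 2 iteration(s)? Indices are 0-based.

v_0 = (0, 2).
v_1 = A·v_0 = (-2, 8).
v_2 = A·v_1 = (-8, 24).

v_2 = (-8, 24)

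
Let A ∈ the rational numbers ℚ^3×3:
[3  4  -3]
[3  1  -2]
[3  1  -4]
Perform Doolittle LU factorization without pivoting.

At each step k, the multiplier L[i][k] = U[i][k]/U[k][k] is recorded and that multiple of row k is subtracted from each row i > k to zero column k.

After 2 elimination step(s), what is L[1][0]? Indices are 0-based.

L[1][0] = 1

k=0: U[0][0]=3
  eliminate (1,0): mult=1, new row 1: (0, -3, 1); set L[1][0]=1
  eliminate (2,0): mult=1, new row 2: (0, -3, -1); set L[2][0]=1
k=1: U[1][1]=-3
  eliminate (2,1): mult=1, new row 2: (0, 0, -2); set L[2][1]=1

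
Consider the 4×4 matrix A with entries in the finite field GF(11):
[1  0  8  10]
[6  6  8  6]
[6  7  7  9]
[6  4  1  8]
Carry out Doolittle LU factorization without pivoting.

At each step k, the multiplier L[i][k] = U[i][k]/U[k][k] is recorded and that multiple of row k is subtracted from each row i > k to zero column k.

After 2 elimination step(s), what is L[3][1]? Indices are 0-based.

L[3][1] = 8

k=0: U[0][0]=1
  eliminate (1,0): mult=6, new row 1: (0, 6, 4, 1); set L[1][0]=6
  eliminate (2,0): mult=6, new row 2: (0, 7, 3, 4); set L[2][0]=6
  eliminate (3,0): mult=6, new row 3: (0, 4, 8, 3); set L[3][0]=6
k=1: U[1][1]=6
  eliminate (2,1): mult=3, new row 2: (0, 0, 2, 1); set L[2][1]=3
  eliminate (3,1): mult=8, new row 3: (0, 0, 9, 6); set L[3][1]=8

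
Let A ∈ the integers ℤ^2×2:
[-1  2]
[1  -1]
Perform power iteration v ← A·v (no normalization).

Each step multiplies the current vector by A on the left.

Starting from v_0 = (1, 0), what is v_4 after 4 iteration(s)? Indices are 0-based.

v_4 = (17, -12)

v_0 = (1, 0).
v_1 = A·v_0 = (-1, 1).
v_2 = A·v_1 = (3, -2).
v_3 = A·v_2 = (-7, 5).
v_4 = A·v_3 = (17, -12).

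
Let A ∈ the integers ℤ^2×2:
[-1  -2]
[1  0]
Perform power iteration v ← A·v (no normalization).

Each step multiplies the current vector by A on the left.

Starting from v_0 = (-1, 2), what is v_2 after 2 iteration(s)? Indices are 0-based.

v_2 = (5, -3)

v_0 = (-1, 2).
v_1 = A·v_0 = (-3, -1).
v_2 = A·v_1 = (5, -3).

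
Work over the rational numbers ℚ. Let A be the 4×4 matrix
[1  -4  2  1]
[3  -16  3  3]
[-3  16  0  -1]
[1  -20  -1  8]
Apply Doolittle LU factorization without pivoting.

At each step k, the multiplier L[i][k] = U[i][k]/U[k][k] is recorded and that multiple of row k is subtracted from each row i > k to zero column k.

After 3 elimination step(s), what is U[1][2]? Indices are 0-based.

U[1][2] = -3

Step 1: pivot at (0,0) is 1.
  row1 ← row1 − (3)·row0  ⇒  L[1][0]=3, U row1=(0, -4, -3, 0)
  row2 ← row2 − (-3)·row0  ⇒  L[2][0]=-3, U row2=(0, 4, 6, 2)
  row3 ← row3 − (1)·row0  ⇒  L[3][0]=1, U row3=(0, -16, -3, 7)
Step 2: pivot at (1,1) is -4.
  row2 ← row2 − (-1)·row1  ⇒  L[2][1]=-1, U row2=(0, 0, 3, 2)
  row3 ← row3 − (4)·row1  ⇒  L[3][1]=4, U row3=(0, 0, 9, 7)
Step 3: pivot at (2,2) is 3.
  row3 ← row3 − (3)·row2  ⇒  L[3][2]=3, U row3=(0, 0, 0, 1)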